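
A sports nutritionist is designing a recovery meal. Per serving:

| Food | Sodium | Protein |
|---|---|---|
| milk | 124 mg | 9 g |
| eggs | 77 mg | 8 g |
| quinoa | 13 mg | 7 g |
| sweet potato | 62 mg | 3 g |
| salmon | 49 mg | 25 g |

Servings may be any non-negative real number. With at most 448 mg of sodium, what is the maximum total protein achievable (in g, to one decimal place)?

Protein per mg sodium: quinoa 0.5385, salmon 0.5102, eggs 0.1039, milk 0.07258, sweet potato 0.04839.
With no serving limits, spend the whole sodium allowance on quinoa: 448 mg / 13 mg × 7 g = 241.2 g.

241.2 g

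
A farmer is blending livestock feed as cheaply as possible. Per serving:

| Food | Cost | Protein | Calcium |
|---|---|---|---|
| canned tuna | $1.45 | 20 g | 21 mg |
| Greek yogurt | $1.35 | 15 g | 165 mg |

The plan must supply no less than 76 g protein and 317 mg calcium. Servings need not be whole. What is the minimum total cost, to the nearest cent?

$5.93

With two linear requirements the optimum uses one or two foods; enumerate the corners.
canned tuna only: max(76/20, 317/21) = 15.1 servings → $21.89.
Greek yogurt only: max(76/15, 317/165) = 5.067 servings → $6.84.
canned tuna + Greek yogurt with both tight: 2.608 servings and 1.589 servings → $5.93.
So the least-cost plan costs $5.93.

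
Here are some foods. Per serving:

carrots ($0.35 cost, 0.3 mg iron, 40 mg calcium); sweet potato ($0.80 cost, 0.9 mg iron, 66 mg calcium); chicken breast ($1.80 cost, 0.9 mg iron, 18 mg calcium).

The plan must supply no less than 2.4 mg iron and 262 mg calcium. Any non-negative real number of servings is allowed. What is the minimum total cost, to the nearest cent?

$2.53

Minimising a linear cost over {iron ≥ 2.4, calcium ≥ 262, servings ≥ 0} — the optimum is at a vertex, using one or two foods.
carrots only: max(2.4/0.3, 262/40) = 8 servings → $2.80.
sweet potato only: max(2.4/0.9, 262/66) = 3.97 servings → $3.18.
chicken breast only: max(2.4/0.9, 262/18) = 14.56 servings → $26.20.
carrots + sweet potato with both tight: 4.778 servings and 1.074 servings → $2.53.
carrots + chicken breast with both tight: 6.294 servings and 0.5686 servings → $3.23.
sweet potato + chicken breast: intersection lies outside the first quadrant.
So the least-cost plan costs $2.53.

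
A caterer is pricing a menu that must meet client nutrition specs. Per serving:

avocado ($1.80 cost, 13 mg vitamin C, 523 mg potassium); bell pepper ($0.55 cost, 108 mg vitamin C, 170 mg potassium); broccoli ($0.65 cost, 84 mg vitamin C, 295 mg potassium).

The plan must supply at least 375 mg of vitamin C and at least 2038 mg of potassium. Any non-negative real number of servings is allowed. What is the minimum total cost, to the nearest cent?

$4.49

With two linear requirements the optimum uses one or two foods; enumerate the corners.
avocado only: max(375/13, 2038/523) = 28.85 servings → $51.92.
bell pepper only: max(375/108, 2038/170) = 11.99 servings → $6.59.
broccoli only: max(375/84, 2038/295) = 6.908 servings → $4.49.
avocado + bell pepper with both tight: 2.881 servings and 3.125 servings → $6.90.
avocado + broccoli with both tight: 1.511 servings and 4.231 servings → $5.47.
bell pepper + broccoli: intersection lies outside the first quadrant.
Cheapest feasible corner: $4.49.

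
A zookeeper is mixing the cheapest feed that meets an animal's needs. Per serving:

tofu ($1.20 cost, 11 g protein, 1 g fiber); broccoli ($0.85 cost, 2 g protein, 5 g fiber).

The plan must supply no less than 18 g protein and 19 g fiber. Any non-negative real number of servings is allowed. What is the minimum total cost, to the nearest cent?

$4.24

tofu only: max(18/11, 19/1) = 19 servings → $22.80.
broccoli only: max(18/2, 19/5) = 9 servings → $7.65.
tofu + broccoli with both tight: 0.9811 servings and 3.604 servings → $4.24.
So the least-cost plan costs $4.24.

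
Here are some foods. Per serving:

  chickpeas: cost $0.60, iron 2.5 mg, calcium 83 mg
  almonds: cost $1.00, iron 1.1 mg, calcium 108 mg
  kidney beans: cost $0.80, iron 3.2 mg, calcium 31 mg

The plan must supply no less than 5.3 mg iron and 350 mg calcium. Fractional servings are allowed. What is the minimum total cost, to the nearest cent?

$2.53

The cheapest plan sits at a corner of the feasible region — with two constraints it uses at most two foods.
chickpeas only: max(5.3/2.5, 350/83) = 4.217 servings → $2.53.
almonds only: max(5.3/1.1, 350/108) = 4.818 servings → $4.82.
kidney beans only: max(5.3/3.2, 350/31) = 11.29 servings → $9.03.
chickpeas + almonds with both tight: 1.049 servings and 2.435 servings → $3.06.
chickpeas + kidney beans with both targets exact would need a negative amount; discard.
almonds + kidney beans with both tight: 3.068 servings and 0.6016 servings → $3.55.
Cheapest feasible corner: $2.53.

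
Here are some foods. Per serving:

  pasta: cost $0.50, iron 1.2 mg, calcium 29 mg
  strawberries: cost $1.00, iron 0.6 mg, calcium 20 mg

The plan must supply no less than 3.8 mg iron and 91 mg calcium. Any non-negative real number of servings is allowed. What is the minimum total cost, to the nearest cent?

$1.58

This is a tiny linear program; its minimum lies at a vertex of the feasible set. List the vertices and price them.
pasta only: max(3.8/1.2, 91/29) = 3.167 servings → $1.58.
strawberries only: max(3.8/0.6, 91/20) = 6.333 servings → $6.33.
pasta + strawberries: intersection lies outside the first quadrant.
Cheapest feasible corner: $1.58.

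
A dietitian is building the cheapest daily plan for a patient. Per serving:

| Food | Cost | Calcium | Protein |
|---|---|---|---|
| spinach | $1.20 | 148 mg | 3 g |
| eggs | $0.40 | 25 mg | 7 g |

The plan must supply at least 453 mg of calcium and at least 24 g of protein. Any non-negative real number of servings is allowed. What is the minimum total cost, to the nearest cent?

An LP optimum is at a vertex; with two nutrient constraints at most two foods are used. Check each candidate.
spinach only: max(453/148, 24/3) = 8 servings → $9.60.
eggs only: max(453/25, 24/7) = 18.12 servings → $7.25.
spinach + eggs with both tight: 2.675 servings and 2.282 servings → $4.12.
Cheapest feasible corner: $4.12.

$4.12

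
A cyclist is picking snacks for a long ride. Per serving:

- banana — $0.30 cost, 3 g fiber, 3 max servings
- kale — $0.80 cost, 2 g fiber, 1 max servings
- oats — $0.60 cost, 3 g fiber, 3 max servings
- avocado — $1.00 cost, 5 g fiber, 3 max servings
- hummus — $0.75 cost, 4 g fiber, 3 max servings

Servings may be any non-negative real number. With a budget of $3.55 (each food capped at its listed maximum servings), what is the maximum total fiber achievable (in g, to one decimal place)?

Fiber per dollar: banana 10, hummus 5.333, oats 5, avocado 5, kale 2.5.
Take 3 servings of banana: spends $0.90, +9.0 g fiber (running total 9.0 g).
Take 3 servings of hummus: spends $2.25, +12.0 g fiber (running total 21.0 g).
Take 0.6667 servings of oats: spends $0.40, +2.0 g fiber (running total 23.0 g).
Greedy by best ratio exhausts the cost allowance optimally: 23.0 g.

23.0 g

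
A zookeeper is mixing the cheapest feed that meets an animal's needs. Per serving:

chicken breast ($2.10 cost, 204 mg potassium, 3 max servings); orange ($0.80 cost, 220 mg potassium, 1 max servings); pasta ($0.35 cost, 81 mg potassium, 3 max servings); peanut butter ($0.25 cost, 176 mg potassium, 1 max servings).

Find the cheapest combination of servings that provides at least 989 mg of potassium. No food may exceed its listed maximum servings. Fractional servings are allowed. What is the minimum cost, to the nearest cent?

$5.70

Cost per mg of potassium: peanut butter $0.0014, orange $0.0036, pasta $0.0043, chicken breast $0.0103.
Take 1 serving of peanut butter: +176.0 mg potassium for $0.25 (total $0.25, still need 813.0 mg).
Take 1 serving of orange: +220.0 mg potassium for $0.80 (total $1.05, still need 593.0 mg).
Take 3 servings of pasta: +243.0 mg potassium for $1.05 (total $2.10, still need 350.0 mg).
Take 1.716 servings of chicken breast: +350.0 mg potassium for $3.60 (total $5.70, still need 0.0 mg).
Greedy by cheapest-per-mg is optimal for a single linear constraint, so the minimum cost is $5.70.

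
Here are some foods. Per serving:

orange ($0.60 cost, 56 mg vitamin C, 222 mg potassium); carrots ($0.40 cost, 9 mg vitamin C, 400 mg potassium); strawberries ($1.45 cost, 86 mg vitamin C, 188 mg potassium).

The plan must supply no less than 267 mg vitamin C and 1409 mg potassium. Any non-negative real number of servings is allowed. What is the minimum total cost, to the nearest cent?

$3.15

Check every corner: each single food scaled to meet both minima, and each pair solved so both constraints bind.
orange only: max(267/56, 1409/222) = 6.347 servings → $3.81.
carrots only: max(267/9, 1409/400) = 29.67 servings → $11.87.
strawberries only: max(267/86, 1409/188) = 7.495 servings → $10.87.
orange + carrots with both tight: 4.613 servings and 0.9622 servings → $3.15.
orange + strawberries: the both-tight solution has a negative serving — not a feasible corner.
carrots + strawberries with both tight: 2.17 servings and 2.878 servings → $5.04.
The minimum over all feasible corners is $3.15.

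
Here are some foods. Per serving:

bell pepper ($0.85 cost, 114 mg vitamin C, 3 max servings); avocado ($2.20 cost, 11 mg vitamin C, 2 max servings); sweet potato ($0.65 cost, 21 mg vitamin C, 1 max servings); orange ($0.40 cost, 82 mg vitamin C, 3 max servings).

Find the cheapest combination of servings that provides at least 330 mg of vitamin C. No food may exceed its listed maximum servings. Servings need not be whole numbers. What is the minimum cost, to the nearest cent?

Cost per mg of vitamin C: orange $0.0049, bell pepper $0.0075, sweet potato $0.0310, avocado $0.2000.
Take 3 servings of orange: +246.0 mg vitamin C for $1.20 (total $1.20, still need 84.0 mg).
Take 0.7368 servings of bell pepper: +84.0 mg vitamin C for $0.63 (total $1.83, still need 0.0 mg).
Filling from the cheapest source first is optimal under one linear minimum: $1.83.

$1.83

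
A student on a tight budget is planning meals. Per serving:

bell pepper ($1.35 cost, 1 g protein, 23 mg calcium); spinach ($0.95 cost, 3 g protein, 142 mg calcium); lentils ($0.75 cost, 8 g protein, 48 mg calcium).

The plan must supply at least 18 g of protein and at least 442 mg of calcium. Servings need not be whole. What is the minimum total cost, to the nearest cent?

$3.49

An LP optimum is at a vertex; with two nutrient constraints at most two foods are used. Check each candidate.
bell pepper only: max(18/1, 442/23) = 19.22 servings → $25.94.
spinach only: max(18/3, 442/142) = 6 servings → $5.70.
lentils only: max(18/8, 442/48) = 9.208 servings → $6.91.
bell pepper + spinach with both tight: 16.85 servings and 0.3836 servings → $23.11.
bell pepper + lentils: the both-tight solution has a negative serving — not a feasible corner.
spinach + lentils with both tight: 2.694 servings and 1.24 servings → $3.49.
The minimum over all feasible corners is $3.49.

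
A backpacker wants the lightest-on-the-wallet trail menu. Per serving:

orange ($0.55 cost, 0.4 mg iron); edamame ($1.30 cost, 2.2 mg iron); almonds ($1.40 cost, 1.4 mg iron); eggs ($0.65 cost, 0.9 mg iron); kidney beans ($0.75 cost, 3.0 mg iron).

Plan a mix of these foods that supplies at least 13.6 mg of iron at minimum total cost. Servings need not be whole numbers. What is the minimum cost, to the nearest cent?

Cost per mg of iron: kidney beans $0.2500, edamame $0.5909, eggs $0.7222, almonds $1.0000, orange $1.3750.
With no serving limits, use only kidney beans: 13.6 mg / 3.0 mg = 4.533 servings × $0.75 = $3.40.

$3.40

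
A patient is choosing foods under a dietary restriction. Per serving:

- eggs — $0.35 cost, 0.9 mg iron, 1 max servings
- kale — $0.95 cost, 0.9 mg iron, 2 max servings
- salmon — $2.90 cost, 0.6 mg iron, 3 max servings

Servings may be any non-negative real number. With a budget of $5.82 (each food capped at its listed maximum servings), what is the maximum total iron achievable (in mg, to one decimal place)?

3.4 mg

Iron per dollar: eggs 2.571, kale 0.9474, salmon 0.2069.
Take 1 serving of eggs: spends $0.35, +0.9 mg iron (running total 0.9 mg).
Take 2 servings of kale: spends $1.90, +1.8 mg iron (running total 2.7 mg).
Take 1.231 servings of salmon: spends $3.57, +0.7 mg iron (running total 3.4 mg).
Greedy by best ratio exhausts the cost allowance optimally: 3.4 mg.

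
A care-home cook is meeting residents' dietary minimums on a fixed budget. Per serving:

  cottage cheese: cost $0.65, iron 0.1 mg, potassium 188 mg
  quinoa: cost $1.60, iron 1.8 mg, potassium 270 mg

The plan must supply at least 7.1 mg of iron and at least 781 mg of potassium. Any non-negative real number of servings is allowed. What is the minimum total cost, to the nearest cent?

A basic optimal solution has at most two foods positive. Try each food alone and each pair with both targets met exactly.
cottage cheese only: max(7.1/0.1, 781/188) = 71 servings → $46.15.
quinoa only: max(7.1/1.8, 781/270) = 3.944 servings → $6.31.
cottage cheese + quinoa: intersection lies outside the first quadrant.
So the least-cost plan costs $6.31.

$6.31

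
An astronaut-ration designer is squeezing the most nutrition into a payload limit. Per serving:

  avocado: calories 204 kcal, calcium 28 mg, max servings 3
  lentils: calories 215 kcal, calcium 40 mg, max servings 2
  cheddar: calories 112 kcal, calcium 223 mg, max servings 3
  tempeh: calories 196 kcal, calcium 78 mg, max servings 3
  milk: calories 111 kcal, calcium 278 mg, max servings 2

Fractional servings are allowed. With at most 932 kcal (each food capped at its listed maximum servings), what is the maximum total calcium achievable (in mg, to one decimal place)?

Calcium per kcal: milk 2.505, cheddar 1.991, tempeh 0.398, lentils 0.186, avocado 0.1373.
Take 2 servings of milk: uses 222 kcal, +556.0 mg calcium (running total 556.0 mg).
Take 3 servings of cheddar: uses 336 kcal, +669.0 mg calcium (running total 1225.0 mg).
Take 1.908 servings of tempeh: uses 374 kcal, +148.8 mg calcium (running total 1373.8 mg).
Greedy by best ratio exhausts the calories allowance optimally: 1373.8 mg.

1373.8 mg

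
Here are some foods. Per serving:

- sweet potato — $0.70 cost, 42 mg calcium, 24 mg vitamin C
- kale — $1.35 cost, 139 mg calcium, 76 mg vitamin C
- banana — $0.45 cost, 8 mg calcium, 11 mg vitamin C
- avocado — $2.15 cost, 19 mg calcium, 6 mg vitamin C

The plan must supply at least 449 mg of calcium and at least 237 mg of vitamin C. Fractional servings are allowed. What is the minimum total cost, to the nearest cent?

At the optimum either one food covers both requirements or two foods hit both targets exactly; no other combination can be cheaper.
sweet potato only: max(449/42, 237/24) = 10.69 servings → $7.48.
kale only: max(449/139, 237/76) = 3.23 servings → $4.36.
banana only: max(449/8, 237/11) = 56.12 servings → $25.26.
avocado only: max(449/19, 237/6) = 39.5 servings → $84.92.
sweet potato + kale with both targets exact would need a negative amount; discard.
sweet potato + banana with both targets exact would need a negative amount; discard.
sweet potato + avocado with both tight: 8.868 servings and 4.029 servings → $14.87.
kale + banana: intersection lies outside the first quadrant.
kale + avocado with both tight: 2.966 servings and 1.936 servings → $8.17.
banana + avocado with both tight: 11.24 servings and 18.9 servings → $45.69.
Cheapest feasible corner: $4.36.

$4.36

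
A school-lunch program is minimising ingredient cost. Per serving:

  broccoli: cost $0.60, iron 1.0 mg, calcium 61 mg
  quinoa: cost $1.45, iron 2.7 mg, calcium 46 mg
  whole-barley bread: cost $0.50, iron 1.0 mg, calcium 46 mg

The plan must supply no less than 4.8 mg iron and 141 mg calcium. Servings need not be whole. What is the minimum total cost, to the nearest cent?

$2.40

Check every corner: each single food scaled to meet both minima, and each pair solved so both constraints bind.
broccoli only: max(4.8/1.0, 141/61) = 4.8 servings → $2.88.
quinoa only: max(4.8/2.7, 141/46) = 3.065 servings → $4.44.
whole-barley bread only: max(4.8/1.0, 141/46) = 4.8 servings → $2.40.
broccoli + quinoa with both tight: 1.347 servings and 1.279 servings → $2.66.
broccoli + whole-barley bread: intersection lies outside the first quadrant.
quinoa + whole-barley bread with both tight: 1.02 servings and 2.045 servings → $2.50.
The minimum over all feasible corners is $2.40.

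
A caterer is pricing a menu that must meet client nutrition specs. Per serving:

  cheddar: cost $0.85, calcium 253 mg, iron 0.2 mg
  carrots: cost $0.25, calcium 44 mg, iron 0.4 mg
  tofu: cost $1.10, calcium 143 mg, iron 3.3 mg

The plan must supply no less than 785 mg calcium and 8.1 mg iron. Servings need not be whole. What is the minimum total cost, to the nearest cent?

Check every corner: each single food scaled to meet both minima, and each pair solved so both constraints bind.
cheddar only: max(785/253, 8.1/0.2) = 40.5 servings → $34.42.
carrots only: max(785/44, 8.1/0.4) = 20.25 servings → $5.06.
tofu only: max(785/143, 8.1/3.3) = 5.49 servings → $6.04.
cheddar + carrots: intersection lies outside the first quadrant.
cheddar + tofu with both tight: 1.776 servings and 2.347 servings → $4.09.
carrots + tofu with both tight: 16.27 servings and 0.4818 servings → $4.60.
Cheapest feasible corner: $4.09.

$4.09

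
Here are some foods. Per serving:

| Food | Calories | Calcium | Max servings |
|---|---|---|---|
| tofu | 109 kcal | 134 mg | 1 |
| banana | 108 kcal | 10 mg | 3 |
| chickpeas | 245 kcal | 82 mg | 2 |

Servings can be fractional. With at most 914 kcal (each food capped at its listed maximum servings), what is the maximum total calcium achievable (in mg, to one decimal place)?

327.2 mg

Calcium per kcal: tofu 1.229, chickpeas 0.3347, banana 0.09259.
Take 1 serving of tofu: uses 109 kcal, +134.0 mg calcium (running total 134.0 mg).
Take 2 servings of chickpeas: uses 490 kcal, +164.0 mg calcium (running total 298.0 mg).
Take 2.917 servings of banana: uses 315 kcal, +29.2 mg calcium (running total 327.2 mg).
Filling greedily by calcium-per-kcal is optimal for one linear limit, giving 327.2 mg.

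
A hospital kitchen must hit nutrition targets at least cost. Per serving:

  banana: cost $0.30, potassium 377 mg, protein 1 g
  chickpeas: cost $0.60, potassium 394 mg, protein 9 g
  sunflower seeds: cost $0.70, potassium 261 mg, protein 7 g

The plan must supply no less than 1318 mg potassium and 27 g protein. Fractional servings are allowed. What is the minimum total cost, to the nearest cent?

$1.90

banana only: max(1318/377, 27/1) = 27 servings → $8.10.
chickpeas only: max(1318/394, 27/9) = 3.345 servings → $2.01.
sunflower seeds only: max(1318/261, 27/7) = 5.05 servings → $3.53.
banana + chickpeas with both tight: 0.4081 servings and 2.955 servings → $1.90.
banana + sunflower seeds with both tight: 0.9163 servings and 3.726 servings → $2.88.
chickpeas + sunflower seeds with both targets exact would need a negative amount; discard.
Cheapest feasible corner: $1.90.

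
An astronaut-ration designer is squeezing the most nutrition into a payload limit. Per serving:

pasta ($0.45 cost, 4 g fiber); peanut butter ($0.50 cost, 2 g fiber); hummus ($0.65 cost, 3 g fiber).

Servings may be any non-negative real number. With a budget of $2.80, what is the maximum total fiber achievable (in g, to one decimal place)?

24.9 g

Fiber per dollar: pasta 8.889, hummus 4.615, peanut butter 4.
With no serving limits, spend the whole cost allowance on pasta: $2.80 / $0.45 × 4 g = 24.9 g.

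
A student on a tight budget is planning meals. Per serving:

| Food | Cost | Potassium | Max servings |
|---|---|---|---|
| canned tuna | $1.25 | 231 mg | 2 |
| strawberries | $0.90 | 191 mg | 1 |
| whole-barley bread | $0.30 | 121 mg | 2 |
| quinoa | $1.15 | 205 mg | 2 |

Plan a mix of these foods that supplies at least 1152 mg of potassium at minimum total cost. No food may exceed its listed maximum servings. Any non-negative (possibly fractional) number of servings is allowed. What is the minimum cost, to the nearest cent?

Cost per mg of potassium: whole-barley bread $0.0025, strawberries $0.0047, canned tuna $0.0054, quinoa $0.0056.
Take 2 servings of whole-barley bread: +242.0 mg potassium for $0.60 (total $0.60, still need 910.0 mg).
Take 1 serving of strawberries: +191.0 mg potassium for $0.90 (total $1.50, still need 719.0 mg).
Take 2 servings of canned tuna: +462.0 mg potassium for $2.50 (total $4.00, still need 257.0 mg).
Take 1.254 servings of quinoa: +257.0 mg potassium for $1.44 (total $5.44, still need 0.0 mg).
Filling from the cheapest source first is optimal under one linear minimum: $5.44.

$5.44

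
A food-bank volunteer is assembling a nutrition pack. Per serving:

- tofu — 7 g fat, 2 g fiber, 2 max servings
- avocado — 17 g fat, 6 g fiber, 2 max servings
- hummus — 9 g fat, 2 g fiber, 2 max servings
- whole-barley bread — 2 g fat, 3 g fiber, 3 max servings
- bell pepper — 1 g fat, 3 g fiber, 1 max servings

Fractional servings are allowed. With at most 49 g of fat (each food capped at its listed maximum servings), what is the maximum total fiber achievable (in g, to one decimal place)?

Fiber per g fat: bell pepper 3, whole-barley bread 1.5, avocado 0.3529, tofu 0.2857, hummus 0.2222.
Take 1 serving of bell pepper: uses 1 g fat, +3.0 g fiber (running total 3.0 g).
Take 3 servings of whole-barley bread: uses 6 g fat, +9.0 g fiber (running total 12.0 g).
Take 2 servings of avocado: uses 34 g fat, +12.0 g fiber (running total 24.0 g).
Take 1.143 servings of tofu: uses 8 g fat, +2.3 g fiber (running total 26.3 g).
Filling greedily by fiber-per-g fat is optimal for one linear limit, giving 26.3 g.

26.3 g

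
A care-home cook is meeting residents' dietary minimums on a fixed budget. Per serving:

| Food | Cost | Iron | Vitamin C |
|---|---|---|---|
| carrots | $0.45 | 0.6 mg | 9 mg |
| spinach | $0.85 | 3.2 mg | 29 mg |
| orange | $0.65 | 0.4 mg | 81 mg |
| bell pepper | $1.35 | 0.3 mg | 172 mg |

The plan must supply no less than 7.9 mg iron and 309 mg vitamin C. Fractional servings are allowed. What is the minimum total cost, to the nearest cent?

$3.77

carrots only: max(7.9/0.6, 309/9) = 34.33 servings → $15.45.
spinach only: max(7.9/3.2, 309/29) = 10.66 servings → $9.06.
orange only: max(7.9/0.4, 309/81) = 19.75 servings → $12.84.
bell pepper only: max(7.9/0.3, 309/172) = 26.33 servings → $35.55.
carrots + spinach with both targets exact would need a negative amount; discard.
carrots + orange with both tight: 11.47 servings and 2.54 servings → $6.81.
carrots + bell pepper with both tight: 12.6 servings and 1.137 servings → $7.20.
spinach + orange with both tight: 2.085 servings and 3.068 servings → $3.77.
spinach + bell pepper with both tight: 2.337 servings and 1.402 servings → $3.88.
orange + bell pepper: intersection lies outside the first quadrant.
Cheapest feasible corner: $3.77.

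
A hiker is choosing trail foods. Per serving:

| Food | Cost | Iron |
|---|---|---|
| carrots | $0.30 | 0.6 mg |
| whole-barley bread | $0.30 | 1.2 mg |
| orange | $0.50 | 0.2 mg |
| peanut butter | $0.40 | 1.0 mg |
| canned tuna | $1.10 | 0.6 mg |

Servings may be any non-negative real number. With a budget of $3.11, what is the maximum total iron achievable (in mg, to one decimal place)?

12.4 mg

Iron per dollar: whole-barley bread 4, peanut butter 2.5, carrots 2, canned tuna 0.5455, orange 0.4.
With no serving limits, spend the whole cost allowance on whole-barley bread: $3.11 / $0.30 × 1.2 mg = 12.4 mg.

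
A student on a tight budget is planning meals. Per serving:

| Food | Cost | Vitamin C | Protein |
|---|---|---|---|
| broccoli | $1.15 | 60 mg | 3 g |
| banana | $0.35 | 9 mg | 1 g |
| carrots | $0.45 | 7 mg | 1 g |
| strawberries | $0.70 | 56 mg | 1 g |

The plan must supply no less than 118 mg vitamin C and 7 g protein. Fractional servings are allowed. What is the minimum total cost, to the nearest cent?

Two binding constraints pin down two serving amounts, so the optimal mix uses at most two foods. The candidates are each food alone (scaled to the tighter of vitamin C/protein) and each pair with both constraints tight.
broccoli only: max(118/60, 7/3) = 2.333 servings → $2.68.
banana only: max(118/9, 7/1) = 13.11 servings → $4.59.
carrots only: max(118/7, 7/1) = 16.86 servings → $7.59.
strawberries only: max(118/56, 7/1) = 7 servings → $4.90.
broccoli + banana with both tight: 1.667 servings and 2 servings → $2.62.
broccoli + carrots with both tight: 1.769 servings and 1.692 servings → $2.80.
broccoli + strawberries: the both-tight solution has a negative serving — not a feasible corner.
banana + carrots: the both-tight solution has a negative serving — not a feasible corner.
banana + strawberries with both tight: 5.83 servings and 1.17 servings → $2.86.
carrots + strawberries with both tight: 5.592 servings and 1.408 servings → $3.50.
So the least-cost plan costs $2.62.

$2.62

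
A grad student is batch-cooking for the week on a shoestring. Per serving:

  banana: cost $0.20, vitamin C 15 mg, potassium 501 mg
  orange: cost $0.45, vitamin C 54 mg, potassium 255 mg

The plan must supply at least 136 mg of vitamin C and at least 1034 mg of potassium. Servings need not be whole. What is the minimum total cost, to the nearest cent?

For a min-cost LP with two ≥-constraints, a basic feasible solution has at most two positive variables.
banana only: max(136/15, 1034/501) = 9.067 servings → $1.81.
orange only: max(136/54, 1034/255) = 4.055 servings → $1.82.
banana + orange with both tight: 0.9108 servings and 2.266 servings → $1.20.
So the least-cost plan costs $1.20.

$1.20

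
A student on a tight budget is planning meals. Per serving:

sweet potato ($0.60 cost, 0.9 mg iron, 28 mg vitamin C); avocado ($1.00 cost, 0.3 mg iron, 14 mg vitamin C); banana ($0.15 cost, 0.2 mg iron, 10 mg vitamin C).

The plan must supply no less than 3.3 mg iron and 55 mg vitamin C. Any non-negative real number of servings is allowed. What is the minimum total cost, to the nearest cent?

$2.20

An LP optimum is at a vertex; with two nutrient constraints at most two foods are used. Check each candidate.
sweet potato only: max(3.3/0.9, 55/28) = 3.667 servings → $2.20.
avocado only: max(3.3/0.3, 55/14) = 11 servings → $11.00.
banana only: max(3.3/0.2, 55/10) = 16.5 servings → $2.48.
sweet potato + avocado: intersection lies outside the first quadrant.
sweet potato + banana: intersection lies outside the first quadrant.
avocado + banana: the both-tight solution has a negative serving — not a feasible corner.
So the least-cost plan costs $2.20.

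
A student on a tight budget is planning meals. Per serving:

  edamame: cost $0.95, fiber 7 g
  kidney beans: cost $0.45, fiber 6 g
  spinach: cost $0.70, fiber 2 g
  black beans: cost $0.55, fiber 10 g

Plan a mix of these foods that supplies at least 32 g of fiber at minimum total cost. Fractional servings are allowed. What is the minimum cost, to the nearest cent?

$1.76

Cost per g of fiber: black beans $0.0550, kidney beans $0.0750, edamame $0.1357, spinach $0.3500.
With no serving limits, use only black beans: 32 g / 10 g = 3.2 servings × $0.55 = $1.76.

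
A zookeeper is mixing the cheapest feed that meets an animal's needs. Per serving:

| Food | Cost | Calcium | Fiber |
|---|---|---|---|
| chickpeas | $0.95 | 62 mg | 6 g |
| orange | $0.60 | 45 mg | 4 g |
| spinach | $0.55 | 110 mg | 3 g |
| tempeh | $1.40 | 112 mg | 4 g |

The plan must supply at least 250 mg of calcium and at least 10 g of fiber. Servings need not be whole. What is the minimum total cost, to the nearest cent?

$1.68

Minimising a linear cost over {calcium ≥ 250, fiber ≥ 10, servings ≥ 0} — the optimum is at a vertex, using one or two foods.
chickpeas only: max(250/62, 10/6) = 4.032 servings → $3.83.
orange only: max(250/45, 10/4) = 5.556 servings → $3.33.
spinach only: max(250/110, 10/3) = 3.333 servings → $1.83.
tempeh only: max(250/112, 10/4) = 2.5 servings → $3.50.
chickpeas + orange: intersection lies outside the first quadrant.
chickpeas + spinach with both tight: 0.7384 servings and 1.857 servings → $1.72.
chickpeas + tempeh with both tight: 0.283 servings and 2.075 servings → $3.17.
orange + spinach with both tight: 1.148 servings and 1.803 servings → $1.68.
orange + tempeh with both tight: 0.4478 servings and 2.052 servings → $3.14.
spinach + tempeh with both targets exact would need a negative amount; discard.
So the least-cost plan costs $1.68.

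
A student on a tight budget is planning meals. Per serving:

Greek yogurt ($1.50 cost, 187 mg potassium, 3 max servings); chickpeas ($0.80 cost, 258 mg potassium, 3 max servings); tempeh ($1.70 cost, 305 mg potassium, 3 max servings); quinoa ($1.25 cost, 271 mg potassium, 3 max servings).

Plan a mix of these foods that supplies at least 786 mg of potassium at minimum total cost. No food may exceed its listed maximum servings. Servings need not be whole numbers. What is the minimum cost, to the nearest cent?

$2.46

Cost per mg of potassium: chickpeas $0.0031, quinoa $0.0046, tempeh $0.0056, Greek yogurt $0.0080.
Take 3 servings of chickpeas: +774.0 mg potassium for $2.40 (total $2.40, still need 12.0 mg).
Take 0.04428 servings of quinoa: +12.0 mg potassium for $0.06 (total $2.46, still need 0.0 mg).
Greedy by cheapest-per-mg is optimal for a single linear constraint, so the minimum cost is $2.46.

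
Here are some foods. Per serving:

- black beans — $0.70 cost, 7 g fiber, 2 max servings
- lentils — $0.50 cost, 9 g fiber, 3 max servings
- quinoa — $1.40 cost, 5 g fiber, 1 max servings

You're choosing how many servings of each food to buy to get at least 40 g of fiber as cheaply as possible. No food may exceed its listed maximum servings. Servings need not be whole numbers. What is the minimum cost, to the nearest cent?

$2.80

Cost per g of fiber: lentils $0.0556, black beans $0.1000, quinoa $0.2800.
Take 3 servings of lentils: +27.0 g fiber for $1.50 (total $1.50, still need 13.0 g).
Take 1.857 servings of black beans: +13.0 g fiber for $1.30 (total $2.80, still need 0.0 g).
Filling from the cheapest source first is optimal under one linear minimum: $2.80.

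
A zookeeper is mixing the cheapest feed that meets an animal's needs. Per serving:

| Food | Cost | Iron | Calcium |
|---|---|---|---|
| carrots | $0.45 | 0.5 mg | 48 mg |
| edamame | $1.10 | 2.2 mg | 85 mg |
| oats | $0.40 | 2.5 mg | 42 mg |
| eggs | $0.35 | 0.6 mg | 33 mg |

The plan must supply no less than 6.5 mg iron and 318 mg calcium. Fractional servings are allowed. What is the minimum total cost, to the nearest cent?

$2.99

A basic optimal solution has at most two foods positive. Try each food alone and each pair with both targets met exactly.
carrots only: max(6.5/0.5, 318/48) = 13 servings → $5.85.
edamame only: max(6.5/2.2, 318/85) = 3.741 servings → $4.12.
oats only: max(6.5/2.5, 318/42) = 7.571 servings → $3.03.
eggs only: max(6.5/0.6, 318/33) = 10.83 servings → $3.79.
carrots + edamame with both tight: 2.331 servings and 2.425 servings → $3.72.
carrots + oats with both tight: 5.273 servings and 1.545 servings → $2.99.
carrots + eggs with both targets exact would need a negative amount; discard.
edamame + oats: intersection lies outside the first quadrant.
edamame + eggs with both tight: 1.097 servings and 6.81 servings → $3.59.
oats + eggs with both tight: 0.4136 servings and 9.11 servings → $3.35.
The minimum over all feasible corners is $2.99.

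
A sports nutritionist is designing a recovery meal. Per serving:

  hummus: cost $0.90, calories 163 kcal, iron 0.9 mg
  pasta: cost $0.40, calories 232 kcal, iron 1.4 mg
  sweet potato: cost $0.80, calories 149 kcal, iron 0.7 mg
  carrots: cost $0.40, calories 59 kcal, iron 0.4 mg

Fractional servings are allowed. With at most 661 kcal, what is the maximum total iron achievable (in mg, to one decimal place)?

Iron per kcal: carrots 0.00678, pasta 0.006034, hummus 0.005521, sweet potato 0.004698.
With no serving limits, spend the whole calories allowance on carrots: 661 kcal / 59 kcal × 0.4 mg = 4.5 mg.

4.5 mg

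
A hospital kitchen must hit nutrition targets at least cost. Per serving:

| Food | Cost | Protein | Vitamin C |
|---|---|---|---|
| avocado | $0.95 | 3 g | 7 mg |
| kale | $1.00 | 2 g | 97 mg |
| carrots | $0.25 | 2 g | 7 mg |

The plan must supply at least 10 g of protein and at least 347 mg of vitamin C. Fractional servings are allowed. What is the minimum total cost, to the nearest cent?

Two binding constraints pin down two serving amounts, so the optimal mix uses at most two foods. The candidates are each food alone (scaled to the tighter of protein/vitamin C) and each pair with both constraints tight.
avocado only: max(10/3, 347/7) = 49.57 servings → $47.09.
kale only: max(10/2, 347/97) = 5 servings → $5.00.
carrots only: max(10/2, 347/7) = 49.57 servings → $12.39.
avocado + kale with both tight: 0.9964 servings and 3.505 servings → $4.45.
avocado + carrots: intersection lies outside the first quadrant.
kale + carrots with both tight: 3.467 servings and 1.533 servings → $3.85.
So the least-cost plan costs $3.85.

$3.85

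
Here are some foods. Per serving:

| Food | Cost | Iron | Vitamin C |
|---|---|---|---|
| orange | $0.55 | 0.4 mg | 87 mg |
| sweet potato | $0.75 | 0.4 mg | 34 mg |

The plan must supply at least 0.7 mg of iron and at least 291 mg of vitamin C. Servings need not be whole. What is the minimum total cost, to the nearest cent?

This is a tiny linear program; its minimum lies at a vertex of the feasible set. List the vertices and price them.
orange only: max(0.7/0.4, 291/87) = 3.345 servings → $1.84.
sweet potato only: max(0.7/0.4, 291/34) = 8.559 servings → $6.42.
orange + sweet potato with both targets exact would need a negative amount; discard.
Cheapest feasible corner: $1.84.

$1.84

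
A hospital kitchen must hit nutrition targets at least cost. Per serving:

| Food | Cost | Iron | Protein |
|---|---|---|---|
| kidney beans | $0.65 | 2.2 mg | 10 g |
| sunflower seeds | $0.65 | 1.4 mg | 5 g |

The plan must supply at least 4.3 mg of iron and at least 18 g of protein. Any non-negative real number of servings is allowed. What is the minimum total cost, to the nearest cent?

Compare the cost at each extreme point of the feasible region.
kidney beans only: max(4.3/2.2, 18/10) = 1.955 servings → $1.27.
sunflower seeds only: max(4.3/1.4, 18/5) = 3.6 servings → $2.34.
kidney beans + sunflower seeds with both tight: 1.233 servings and 1.133 servings → $1.54.
The minimum over all feasible corners is $1.27.

$1.27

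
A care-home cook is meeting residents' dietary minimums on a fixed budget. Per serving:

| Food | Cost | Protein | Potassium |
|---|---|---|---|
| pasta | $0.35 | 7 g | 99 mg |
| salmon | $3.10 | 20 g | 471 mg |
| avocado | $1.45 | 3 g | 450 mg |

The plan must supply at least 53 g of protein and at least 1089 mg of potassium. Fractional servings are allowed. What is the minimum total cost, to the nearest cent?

A basic optimal solution has at most two foods positive. Try each food alone and each pair with both targets met exactly.
pasta only: max(53/7, 1089/99) = 11 servings → $3.85.
salmon only: max(53/20, 1089/471) = 2.65 servings → $8.21.
avocado only: max(53/3, 1089/450) = 17.67 servings → $25.62.
pasta + salmon with both tight: 2.417 servings and 1.804 servings → $6.44.
pasta + avocado with both tight: 7.215 servings and 0.8328 servings → $3.73.
salmon + avocado: intersection lies outside the first quadrant.
So the least-cost plan costs $3.73.

$3.73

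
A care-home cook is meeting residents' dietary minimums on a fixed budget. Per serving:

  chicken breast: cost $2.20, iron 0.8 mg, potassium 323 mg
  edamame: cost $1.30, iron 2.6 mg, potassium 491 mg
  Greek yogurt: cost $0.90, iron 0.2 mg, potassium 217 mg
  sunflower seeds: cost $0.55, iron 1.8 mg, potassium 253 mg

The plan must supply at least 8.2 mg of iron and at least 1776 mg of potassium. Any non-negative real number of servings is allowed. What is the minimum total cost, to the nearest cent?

$3.86

For a min-cost LP with two ≥-constraints, a basic feasible solution has at most two positive variables.
chicken breast only: max(8.2/0.8, 1776/323) = 10.25 servings → $22.55.
edamame only: max(8.2/2.6, 1776/491) = 3.617 servings → $4.70.
Greek yogurt only: max(8.2/0.2, 1776/217) = 41 servings → $36.90.
sunflower seeds only: max(8.2/1.8, 1776/253) = 7.02 servings → $3.86.
chicken breast + edamame with both tight: 1.323 servings and 2.747 servings → $6.48.
chicken breast + Greek yogurt with both targets exact would need a negative amount; discard.
chicken breast + sunflower seeds with both tight: 2.961 servings and 3.24 servings → $8.30.
edamame + Greek yogurt with both tight: 3.056 servings and 1.269 servings → $5.12.
edamame + sunflower seeds: the both-tight solution has a negative serving — not a feasible corner.
Greek yogurt + sunflower seeds with both tight: 3.301 servings and 4.189 servings → $5.27.
The minimum over all feasible corners is $3.86.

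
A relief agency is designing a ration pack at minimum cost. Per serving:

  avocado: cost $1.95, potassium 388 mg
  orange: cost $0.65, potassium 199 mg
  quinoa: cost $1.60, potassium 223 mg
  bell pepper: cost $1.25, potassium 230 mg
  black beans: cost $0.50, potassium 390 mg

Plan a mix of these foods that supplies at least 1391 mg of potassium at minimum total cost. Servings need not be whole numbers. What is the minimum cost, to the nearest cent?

$1.78

Cost per mg of potassium: black beans $0.0013, orange $0.0033, avocado $0.0050, bell pepper $0.0054, quinoa $0.0072.
With no serving limits, use only black beans: 1391 mg / 390 mg = 3.567 servings × $0.50 = $1.78.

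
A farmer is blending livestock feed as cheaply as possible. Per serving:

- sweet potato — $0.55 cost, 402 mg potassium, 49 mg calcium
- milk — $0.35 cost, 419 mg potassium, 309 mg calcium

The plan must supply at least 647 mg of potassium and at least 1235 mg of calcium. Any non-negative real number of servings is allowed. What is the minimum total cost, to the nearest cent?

sweet potato only: max(647/402, 1235/49) = 25.2 servings → $13.86.
milk only: max(647/419, 1235/309) = 3.997 servings → $1.40.
sweet potato + milk: the both-tight solution has a negative serving — not a feasible corner.
Cheapest feasible corner: $1.40.

$1.40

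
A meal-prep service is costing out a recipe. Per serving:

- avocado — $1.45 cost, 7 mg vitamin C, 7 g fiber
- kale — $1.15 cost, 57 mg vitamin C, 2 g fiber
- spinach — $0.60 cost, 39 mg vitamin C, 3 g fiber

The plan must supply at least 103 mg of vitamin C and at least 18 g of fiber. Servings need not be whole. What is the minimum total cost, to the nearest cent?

$3.60

Compare the cost at each extreme point of the feasible region.
avocado only: max(103/7, 18/7) = 14.71 servings → $21.34.
kale only: max(103/57, 18/2) = 9 servings → $10.35.
spinach only: max(103/39, 18/3) = 6 servings → $3.60.
avocado + kale with both tight: 2.13 servings and 1.545 servings → $4.87.
avocado + spinach with both tight: 1.56 servings and 2.361 servings → $3.68.
kale + spinach with both targets exact would need a negative amount; discard.
Cheapest feasible corner: $3.60.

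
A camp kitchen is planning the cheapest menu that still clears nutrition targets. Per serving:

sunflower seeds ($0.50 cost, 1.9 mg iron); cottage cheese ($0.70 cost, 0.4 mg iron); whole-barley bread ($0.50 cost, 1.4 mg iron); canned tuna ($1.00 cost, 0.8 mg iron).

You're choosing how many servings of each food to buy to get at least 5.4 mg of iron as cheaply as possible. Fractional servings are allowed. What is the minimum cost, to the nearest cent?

Cost per mg of iron: sunflower seeds $0.2632, whole-barley bread $0.3571, canned tuna $1.2500, cottage cheese $1.7500.
With no serving limits, use only sunflower seeds: 5.4 mg / 1.9 mg = 2.842 servings × $0.50 = $1.42.

$1.42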